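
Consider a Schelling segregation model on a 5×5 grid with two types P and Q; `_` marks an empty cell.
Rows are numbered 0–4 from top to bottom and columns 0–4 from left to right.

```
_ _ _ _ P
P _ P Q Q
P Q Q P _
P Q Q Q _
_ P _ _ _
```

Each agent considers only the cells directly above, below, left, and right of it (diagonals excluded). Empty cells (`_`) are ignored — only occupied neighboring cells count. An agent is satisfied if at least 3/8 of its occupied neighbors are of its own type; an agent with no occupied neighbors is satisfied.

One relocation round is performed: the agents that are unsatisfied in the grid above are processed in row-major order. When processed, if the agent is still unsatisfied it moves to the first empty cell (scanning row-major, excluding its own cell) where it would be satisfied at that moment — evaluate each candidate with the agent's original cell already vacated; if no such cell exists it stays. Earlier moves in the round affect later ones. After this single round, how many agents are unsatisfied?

Initially unsatisfied (in order): (0,4), (1,2), (1,3), (2,3), (4,1).
  (0,4) → (0,0).
  (1,2) → (0,1).
  (1,3): now satisfied by earlier moves; stays.
  (2,3) → (0,2).
  (4,1) → (0,3).
Resulting grid:
P P P P _
P _ _ Q Q
P Q Q _ _
P Q Q Q _
_ _ _ _ _
All satisfied now.

0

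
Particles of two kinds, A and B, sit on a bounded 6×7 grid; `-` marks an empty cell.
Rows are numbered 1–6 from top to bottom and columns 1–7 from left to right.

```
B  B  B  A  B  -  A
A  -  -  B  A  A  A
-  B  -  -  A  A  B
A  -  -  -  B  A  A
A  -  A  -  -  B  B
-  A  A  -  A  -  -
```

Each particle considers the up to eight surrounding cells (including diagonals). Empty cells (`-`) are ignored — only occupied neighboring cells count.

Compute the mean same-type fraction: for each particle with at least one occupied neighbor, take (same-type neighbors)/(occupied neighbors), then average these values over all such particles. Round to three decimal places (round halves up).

Row 1: (1,1)B 1/2 · (1,2)B 2/3 · (1,3)B 2/3 · (1,4)A 1/4 · (1,5)B 1/4 · (1,7)A 2/2
Row 2: (2,1)A 0/3 · (2,4)B 2/5 · (2,5)A 4/6 · (2,6)A 5/7 · (2,7)A 3/4
Row 3: (3,2)B 0/2 · (3,5)A 4/6 · (3,6)A 6/8 · (3,7)B 0/5
Row 4: (4,1)A 1/2 · (4,5)B 1/4 · (4,6)A 3/7 · (4,7)A 2/5
Row 5: (5,1)A 2/2 · (5,3)A 2/2 · (5,6)B 2/5 · (5,7)B 1/3
Row 6: (6,2)A 3/3 · (6,3)A 2/2 · (6,5)A 0/1
Sum over 26 particles: 1/2 + 2/3 + 2/3 + 1/4 + 1/4 + 2/2 + 0/3 + 2/5 + 4/6 + 5/7 + 3/4 + 0/2 + 4/6 + 6/8 + 0/5 + 1/2 + 1/4 + 3/7 + 2/5 + 2/2 + 2/2 + 2/5 + 1/3 + 3/3 + 2/2 + 0/1 = 1903/140; mean = 1903/140 ÷ 26 = 1903/3640 = 0.522802… → 0.523.

0.523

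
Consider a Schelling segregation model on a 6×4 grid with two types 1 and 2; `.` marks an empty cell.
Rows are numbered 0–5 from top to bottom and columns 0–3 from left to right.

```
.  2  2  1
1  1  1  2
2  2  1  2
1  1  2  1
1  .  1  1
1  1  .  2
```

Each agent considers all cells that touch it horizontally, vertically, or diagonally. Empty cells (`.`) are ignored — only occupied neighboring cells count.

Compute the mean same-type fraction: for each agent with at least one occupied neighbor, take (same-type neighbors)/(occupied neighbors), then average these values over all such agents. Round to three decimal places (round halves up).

0.472

(0,1)2 1/4
(0,2)2 2/5
(0,3)1 1/3
(1,0)1 1/4
(1,1)1 3/7
(1,2)1 3/8
(1,3)2 2/5
(2,0)2 1/5
(2,1)2 2/8
(2,2)1 4/8
(2,3)2 2/5
(3,0)1 2/4
(3,1)1 4/7
(3,2)2 2/7
(3,3)1 3/5
(4,0)1 4/4
(4,2)1 4/6
(4,3)1 2/4
(5,0)1 2/2
(5,1)1 3/3
(5,3)2 0/2
Sum over 21 agents: 1/4 + 2/5 + 1/3 + 1/4 + 3/7 + 3/8 + 2/5 + 1/5 + 2/8 + 4/8 + 2/5 + 2/4 + 4/7 + 2/7 + 3/5 + 4/4 + 4/6 + 2/4 + 2/2 + 3/3 + 0/2 = 555/56; mean = 555/56 ÷ 21 = 185/392 = 0.471938… → 0.472.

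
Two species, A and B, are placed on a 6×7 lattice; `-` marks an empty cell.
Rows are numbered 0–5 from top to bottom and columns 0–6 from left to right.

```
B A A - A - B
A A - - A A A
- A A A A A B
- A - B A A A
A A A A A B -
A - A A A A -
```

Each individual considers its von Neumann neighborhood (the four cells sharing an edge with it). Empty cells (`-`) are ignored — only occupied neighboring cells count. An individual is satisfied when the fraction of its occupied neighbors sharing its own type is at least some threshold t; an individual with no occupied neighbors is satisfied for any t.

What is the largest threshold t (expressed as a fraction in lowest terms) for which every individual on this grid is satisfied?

(0,0)B 0/2
(0,1)A 2/3
(0,2)A 1/1
(0,4)A 1/1
(0,6)B 0/1
(1,0)A 1/2
(1,1)A 3/3
(1,4)A 3/3
(1,5)A 3/3
(1,6)A 1/3
(2,1)A 3/3
(2,2)A 2/2
(2,3)A 2/3
(2,4)A 4/4
(2,5)A 3/4
(2,6)B 0/3
(3,1)A 2/2
(3,3)B 0/3
(3,4)A 3/4
(3,5)A 3/4
(3,6)A 1/2
(4,0)A 2/2
(4,1)A 3/3
(4,2)A 3/3
(4,3)A 3/4
(4,4)A 3/4
(4,5)B 0/3
(5,0)A 1/1
(5,2)A 2/2
(5,3)A 3/3
(5,4)A 3/3
(5,5)A 1/2
The smallest same-type fraction is 0/2 at (0,0), which reduces to 0/1. Any threshold above that leaves this individual unsatisfied.

0/1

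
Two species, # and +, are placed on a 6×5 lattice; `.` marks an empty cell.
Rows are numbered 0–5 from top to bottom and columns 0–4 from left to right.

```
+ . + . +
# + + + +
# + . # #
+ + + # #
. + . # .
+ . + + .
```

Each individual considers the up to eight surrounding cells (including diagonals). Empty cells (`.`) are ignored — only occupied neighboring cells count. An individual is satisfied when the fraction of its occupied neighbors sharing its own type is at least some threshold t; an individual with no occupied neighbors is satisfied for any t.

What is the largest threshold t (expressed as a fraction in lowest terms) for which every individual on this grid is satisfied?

(0,0)+ 1/2
(0,2)+ 3/3
(0,4)+ 2/2
(1,0)# 1/4
(1,1)+ 4/6
(1,2)+ 4/5
(1,3)+ 4/6
(1,4)+ 2/4
(2,0)# 1/5
(2,1)+ 5/7
(2,3)# 3/7
(2,4)# 3/5
(3,0)+ 3/4
(3,1)+ 4/5
(3,2)+ 3/6
(3,3)# 4/5
(3,4)# 4/4
(4,1)+ 5/5
(4,3)# 2/5
(5,0)+ 1/1
(5,2)+ 2/3
(5,3)+ 1/2
The smallest same-type fraction is 1/5 at (2,0), which reduces to 1/5. Any threshold above that leaves this individual unsatisfied.

1/5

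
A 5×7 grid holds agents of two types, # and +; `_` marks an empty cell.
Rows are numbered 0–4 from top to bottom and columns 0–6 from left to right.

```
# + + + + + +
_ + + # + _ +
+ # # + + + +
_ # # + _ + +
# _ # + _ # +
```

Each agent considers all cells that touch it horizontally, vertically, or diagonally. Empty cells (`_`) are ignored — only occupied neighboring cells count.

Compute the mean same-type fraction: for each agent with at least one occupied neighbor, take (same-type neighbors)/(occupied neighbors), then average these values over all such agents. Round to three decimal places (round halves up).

0.657

Row 0: (0,0)# 0/2 · (0,1)+ 3/4 · (0,2)+ 4/5 · (0,3)+ 4/5 · (0,4)+ 3/4 · (0,5)+ 4/4 · (0,6)+ 2/2
Row 1: (1,1)+ 4/7 · (1,2)+ 5/8 · (1,3)# 1/8 · (1,4)+ 6/7 · (1,6)+ 4/4
Row 2: (2,0)+ 1/3 · (2,1)# 3/6 · (2,2)# 4/8 · (2,3)+ 4/7 · (2,4)+ 5/6 · (2,5)+ 6/6 · (2,6)+ 4/4
Row 3: (3,1)# 5/6 · (3,2)# 4/7 · (3,3)+ 3/6 · (3,5)+ 5/6 · (3,6)+ 4/5
Row 4: (4,0)# 1/1 · (4,2)# 2/4 · (4,3)+ 1/3 · (4,5)# 0/3 · (4,6)+ 2/3
Sum over 29 agents: 0/2 + 3/4 + 4/5 + 4/5 + 3/4 + 4/4 + 2/2 + 4/7 + 5/8 + 1/8 + 6/7 + 4/4 + 1/3 + 3/6 + 4/8 + 4/7 + 5/6 + 6/6 + 4/4 + 5/6 + 4/7 + 3/6 + 5/6 + 4/5 + 1/1 + 2/4 + 1/3 + 0/3 + 2/3 = 8003/420; mean = 8003/420 ÷ 29 = 8003/12180 = 0.657060… → 0.657.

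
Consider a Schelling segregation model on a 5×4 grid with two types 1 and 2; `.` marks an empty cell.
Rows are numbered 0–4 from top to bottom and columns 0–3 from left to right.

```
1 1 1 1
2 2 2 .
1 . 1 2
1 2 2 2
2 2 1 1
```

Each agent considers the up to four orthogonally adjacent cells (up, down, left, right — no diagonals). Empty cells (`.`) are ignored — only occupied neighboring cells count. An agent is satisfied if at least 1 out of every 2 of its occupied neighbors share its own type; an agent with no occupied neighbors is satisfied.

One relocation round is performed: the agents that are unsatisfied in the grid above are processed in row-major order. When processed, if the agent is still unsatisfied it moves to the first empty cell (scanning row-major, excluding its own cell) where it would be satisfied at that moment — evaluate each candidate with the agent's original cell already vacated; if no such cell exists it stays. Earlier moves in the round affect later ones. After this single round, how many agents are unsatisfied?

Initially unsatisfied (in order): (1,0), (1,2), (2,2), (3,0), (4,2).
  (1,0) → (1,3).
  (1,2): now satisfied by earlier moves; stays.
  (2,2) → (1,0).
  (3,0): no empty cell satisfies it; stays.
  (4,2): no empty cell satisfies it; stays.
Resulting grid:
1 1 1 1
1 2 2 2
1 . . 2
1 2 2 2
2 2 1 1
Unsatisfied now: (1,1), (3,0), (4,2).

3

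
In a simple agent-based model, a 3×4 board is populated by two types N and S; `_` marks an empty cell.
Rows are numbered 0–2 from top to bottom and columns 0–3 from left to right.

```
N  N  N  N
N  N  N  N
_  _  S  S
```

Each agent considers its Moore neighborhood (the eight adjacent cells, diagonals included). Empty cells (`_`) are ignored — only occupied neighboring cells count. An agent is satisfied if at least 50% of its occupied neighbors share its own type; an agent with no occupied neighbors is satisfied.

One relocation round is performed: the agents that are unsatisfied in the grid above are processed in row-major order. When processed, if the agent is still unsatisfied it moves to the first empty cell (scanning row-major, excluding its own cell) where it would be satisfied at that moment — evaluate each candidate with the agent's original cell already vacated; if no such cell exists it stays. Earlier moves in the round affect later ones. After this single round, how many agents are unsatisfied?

2

Initially unsatisfied (in order): (2,2), (2,3).
  (2,2): no empty cell satisfies it; stays.
  (2,3): no empty cell satisfies it; stays.
Resulting grid:
N N N N
N N N N
_ _ S S
Unsatisfied now: (2,2), (2,3).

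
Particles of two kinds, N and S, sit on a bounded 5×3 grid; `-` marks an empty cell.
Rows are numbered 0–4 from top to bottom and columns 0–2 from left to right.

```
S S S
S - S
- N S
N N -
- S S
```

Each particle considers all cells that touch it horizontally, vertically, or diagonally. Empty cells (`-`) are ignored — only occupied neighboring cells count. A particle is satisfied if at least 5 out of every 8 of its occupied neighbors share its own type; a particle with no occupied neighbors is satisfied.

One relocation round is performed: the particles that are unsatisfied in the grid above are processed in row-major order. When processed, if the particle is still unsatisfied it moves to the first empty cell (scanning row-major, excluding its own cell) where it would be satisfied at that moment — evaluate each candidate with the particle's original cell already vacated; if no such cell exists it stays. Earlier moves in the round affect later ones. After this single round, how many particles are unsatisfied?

3

Initially unsatisfied (in order): (2,1), (2,2), (3,1), (4,1), (4,2).
  (2,1) → (2,0).
  (2,2) → (1,1).
  (3,1): no empty cell satisfies it; stays.
  (4,1) → (2,2).
  (4,2): no empty cell satisfies it; stays.
Resulting grid:
S S S
S S S
N - S
N N -
- - S
Unsatisfied now: (2,0), (3,1), (4,2).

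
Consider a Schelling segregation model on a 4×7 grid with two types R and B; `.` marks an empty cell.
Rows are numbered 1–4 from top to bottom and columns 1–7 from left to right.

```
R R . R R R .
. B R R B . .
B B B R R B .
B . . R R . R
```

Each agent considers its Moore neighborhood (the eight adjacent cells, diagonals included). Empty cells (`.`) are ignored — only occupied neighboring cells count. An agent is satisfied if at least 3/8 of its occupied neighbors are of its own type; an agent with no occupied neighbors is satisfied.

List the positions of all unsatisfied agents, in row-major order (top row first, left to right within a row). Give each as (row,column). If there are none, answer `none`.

Row 1: (1,1)R 1/2 ✓ · (1,2)R 2/3 ✓ · (1,4)R 3/4 ✓ · (1,5)R 3/4 ✓ · (1,6)R 1/2 ✓
Row 2: (2,2)B 3/6 ✓ · (2,3)R 4/7 ✓ · (2,4)R 5/7 ✓ · (2,5)B 1/7 ✗
Row 3: (3,1)B 3/3 ✓ · (3,2)B 4/5 ✓ · (3,3)B 2/6 ✗ · (3,4)R 5/7 ✓ · (3,5)R 4/6 ✓ · (3,6)B 1/4 ✗
Row 4: (4,1)B 2/2 ✓ · (4,4)R 3/4 ✓ · (4,5)R 3/4 ✓ · (4,7)R 0/1 ✗

(2,5), (3,3), (3,6), (4,7)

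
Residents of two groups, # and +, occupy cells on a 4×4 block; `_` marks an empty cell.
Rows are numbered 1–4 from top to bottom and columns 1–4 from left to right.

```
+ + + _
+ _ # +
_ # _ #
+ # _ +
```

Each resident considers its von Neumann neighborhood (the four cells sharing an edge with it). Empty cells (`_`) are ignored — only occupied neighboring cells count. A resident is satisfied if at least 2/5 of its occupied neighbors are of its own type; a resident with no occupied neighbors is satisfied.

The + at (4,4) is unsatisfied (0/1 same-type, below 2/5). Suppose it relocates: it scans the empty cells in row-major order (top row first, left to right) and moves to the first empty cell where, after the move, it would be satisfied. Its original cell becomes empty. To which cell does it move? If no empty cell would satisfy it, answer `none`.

Vacating (4,4). Empty cells in order:
  (1,4): 2/2 same-type → satisfied — stop here.

(1,4)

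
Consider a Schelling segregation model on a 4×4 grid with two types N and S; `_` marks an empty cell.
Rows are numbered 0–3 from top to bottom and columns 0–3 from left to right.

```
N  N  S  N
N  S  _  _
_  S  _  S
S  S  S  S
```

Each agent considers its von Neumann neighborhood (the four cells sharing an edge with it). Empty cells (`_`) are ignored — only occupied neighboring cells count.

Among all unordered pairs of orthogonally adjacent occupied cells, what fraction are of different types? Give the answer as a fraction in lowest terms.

1/3

Scan each occupied cell's neighbors to the right and below so each pair is counted once.
From row 0: 3 unlike of 5 pairs (running 3/5).
From row 1: 1 unlike of 2 pairs (running 4/7).
From row 2: 0 unlike of 2 pairs (running 4/9).
From row 3: 0 unlike of 3 pairs (running 4/12).
Total adjacent occupied pairs: 12; unlike-type pairs: 4.
4/12 reduces to 1/3.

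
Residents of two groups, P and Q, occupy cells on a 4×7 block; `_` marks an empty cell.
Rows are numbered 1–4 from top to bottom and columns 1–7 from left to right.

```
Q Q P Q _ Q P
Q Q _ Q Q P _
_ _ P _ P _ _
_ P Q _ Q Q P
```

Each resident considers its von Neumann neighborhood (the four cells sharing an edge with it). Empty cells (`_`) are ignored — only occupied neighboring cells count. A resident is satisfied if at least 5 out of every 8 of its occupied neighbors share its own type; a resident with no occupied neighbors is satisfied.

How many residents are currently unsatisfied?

13

Row 1: (1,1)Q 2/2 ✓ · (1,2)Q 2/3 ✓ · (1,3)P 0/2 ✗ · (1,4)Q 1/2 ✗ · (1,6)Q 0/2 ✗ · (1,7)P 0/1 ✗
Row 2: (2,1)Q 2/2 ✓ · (2,2)Q 2/2 ✓ · (2,4)Q 2/2 ✓ · (2,5)Q 1/3 ✗ · (2,6)P 0/2 ✗
Row 3: (3,3)P 0/1 ✗ · (3,5)P 0/2 ✗
Row 4: (4,2)P 0/1 ✗ · (4,3)Q 0/2 ✗ · (4,5)Q 1/2 ✗ · (4,6)Q 1/2 ✗ · (4,7)P 0/1 ✗
Unsatisfied: (1,3), (1,4), (1,6), (1,7), (2,5), (2,6), (3,3), (3,5), (4,2), (4,3), (4,5), (4,6), (4,7) — 13 in total.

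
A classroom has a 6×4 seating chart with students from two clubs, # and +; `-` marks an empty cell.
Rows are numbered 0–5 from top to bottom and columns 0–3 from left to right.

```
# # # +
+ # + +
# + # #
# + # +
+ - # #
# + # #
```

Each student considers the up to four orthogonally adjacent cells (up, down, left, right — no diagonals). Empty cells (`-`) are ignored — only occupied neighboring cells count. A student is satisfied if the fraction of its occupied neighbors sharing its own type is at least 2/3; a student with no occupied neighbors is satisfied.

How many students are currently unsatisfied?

17

Row 0: (0,0)# 1/2 unhappy · (0,1)# 3/3 ok · (0,2)# 1/3 unhappy · (0,3)+ 1/2 unhappy
Row 1: (1,0)+ 0/3 unhappy · (1,1)# 1/4 unhappy · (1,2)+ 1/4 unhappy · (1,3)+ 2/3 ok
Row 2: (2,0)# 1/3 unhappy · (2,1)+ 1/4 unhappy · (2,2)# 2/4 unhappy · (2,3)# 1/3 unhappy
Row 3: (3,0)# 1/3 unhappy · (3,1)+ 1/3 unhappy · (3,2)# 2/4 unhappy · (3,3)+ 0/3 unhappy
Row 4: (4,0)+ 0/2 unhappy · (4,2)# 3/3 ok · (4,3)# 2/3 ok
Row 5: (5,0)# 0/2 unhappy · (5,1)+ 0/2 unhappy · (5,2)# 2/3 ok · (5,3)# 2/2 ok
Unsatisfied: (0,0), (0,2), (0,3), (1,0), (1,1), (1,2), (2,0), (2,1), (2,2), (2,3), (3,0), (3,1), (3,2), (3,3), (4,0), (5,0), (5,1) — 17 in total.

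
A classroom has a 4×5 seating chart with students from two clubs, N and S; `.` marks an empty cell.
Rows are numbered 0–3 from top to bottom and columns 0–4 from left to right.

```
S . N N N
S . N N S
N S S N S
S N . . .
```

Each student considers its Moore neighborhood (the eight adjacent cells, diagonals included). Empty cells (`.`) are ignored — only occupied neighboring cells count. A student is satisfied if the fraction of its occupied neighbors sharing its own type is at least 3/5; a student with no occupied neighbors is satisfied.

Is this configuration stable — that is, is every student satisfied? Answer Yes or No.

(0,0)S 1/1 ✓
(0,2)N 3/3 ✓
(0,3)N 4/5 ✓
(0,4)N 2/3 ✓
(1,0)S 2/3 ✓
(1,2)N 4/6 ✓
(1,3)N 5/8 ✓
(1,4)S 1/5 ✗
(2,0)N 1/4 ✗
(2,1)S 3/6 ✗
(2,2)S 1/5 ✗
(2,3)N 2/5 ✗
(2,4)S 1/3 ✗
(3,0)S 1/3 ✗
(3,1)N 1/4 ✗
For instance (1,4) has only 1/5 same-type neighbors, below 3/5.

No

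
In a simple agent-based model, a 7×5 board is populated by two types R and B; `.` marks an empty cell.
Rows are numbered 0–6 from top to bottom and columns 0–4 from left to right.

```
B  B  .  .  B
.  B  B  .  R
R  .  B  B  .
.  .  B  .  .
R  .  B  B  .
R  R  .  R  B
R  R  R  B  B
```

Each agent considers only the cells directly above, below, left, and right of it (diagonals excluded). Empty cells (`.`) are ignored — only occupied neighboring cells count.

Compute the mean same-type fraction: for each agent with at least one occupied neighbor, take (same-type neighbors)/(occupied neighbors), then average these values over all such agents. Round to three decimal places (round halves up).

(0,0)B 1/1
(0,1)B 2/2
(0,4)B 0/1
(1,1)B 2/2
(1,2)B 2/2
(1,4)R 0/1
(2,0)R — no occupied neighbors
(2,2)B 3/3
(2,3)B 1/1
(3,2)B 2/2
(4,0)R 1/1
(4,2)B 2/2
(4,3)B 1/2
(5,0)R 3/3
(5,1)R 2/2
(5,3)R 0/3
(5,4)B 1/2
(6,0)R 2/2
(6,1)R 3/3
(6,2)R 1/2
(6,3)B 1/3
(6,4)B 2/2
Sum over 21 agents: 1/1 + 2/2 + 0/1 + 2/2 + 2/2 + 0/1 + 3/3 + 1/1 + 2/2 + 1/1 + 2/2 + 1/2 + 3/3 + 2/2 + 0/3 + 1/2 + 2/2 + 3/3 + 1/2 + 1/3 + 2/2 = 95/6; mean = 95/6 ÷ 21 = 95/126 = 0.753968… → 0.754.

0.754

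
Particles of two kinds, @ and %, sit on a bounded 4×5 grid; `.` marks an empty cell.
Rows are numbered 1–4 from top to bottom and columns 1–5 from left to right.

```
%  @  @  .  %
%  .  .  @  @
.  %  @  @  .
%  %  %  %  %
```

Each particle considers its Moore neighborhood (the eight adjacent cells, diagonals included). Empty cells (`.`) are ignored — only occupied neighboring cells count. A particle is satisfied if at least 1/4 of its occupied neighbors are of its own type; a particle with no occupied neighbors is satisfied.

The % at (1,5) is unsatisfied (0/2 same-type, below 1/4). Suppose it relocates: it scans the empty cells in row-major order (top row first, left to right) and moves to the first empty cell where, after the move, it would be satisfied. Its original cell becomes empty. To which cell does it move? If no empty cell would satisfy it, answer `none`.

Vacating (1,5). Empty cells in order:
  (1,4): 0/3 same-type → still unsatisfied.
  (2,2): 3/6 same-type → satisfied — stop here.

(2,2)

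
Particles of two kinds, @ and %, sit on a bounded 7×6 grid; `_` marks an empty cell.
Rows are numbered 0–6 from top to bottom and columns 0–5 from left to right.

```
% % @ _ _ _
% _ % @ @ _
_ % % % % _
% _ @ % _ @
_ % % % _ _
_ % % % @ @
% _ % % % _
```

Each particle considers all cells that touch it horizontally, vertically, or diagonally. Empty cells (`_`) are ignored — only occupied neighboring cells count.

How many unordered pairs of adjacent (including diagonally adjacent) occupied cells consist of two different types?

Scan each occupied cell's neighbors to the right and below (and the two forward diagonals) so each pair is counted once.
Row 0: %(0,0)–%(0,1)= %(0,0)–%(1,0)= %(0,1)–@(0,2)≠ %(0,1)–%(1,2)= %(0,1)–%(1,0)= @(0,2)–%(1,2)≠ @(0,2)–@(1,3)=  → 2/7 unlike.
Row 1: %(1,0)–%(2,1)= %(1,2)–@(1,3)≠ %(1,2)–%(2,2)= %(1,2)–%(2,3)= %(1,2)–%(2,1)= @(1,3)–@(1,4)= @(1,3)–%(2,3)≠ @(1,3)–%(2,4)≠ @(1,3)–%(2,2)≠ @(1,4)–%(2,4)≠ @(1,4)–%(2,3)≠  → 6/11 unlike.
Row 2: %(2,1)–%(2,2)= %(2,1)–@(3,2)≠ %(2,1)–%(3,0)= %(2,2)–%(2,3)= %(2,2)–@(3,2)≠ %(2,2)–%(3,3)= %(2,3)–%(2,4)= %(2,3)–%(3,3)= %(2,3)–@(3,2)≠ %(2,4)–@(3,5)≠ %(2,4)–%(3,3)=  → 4/11 unlike.
Row 3: %(3,0)–%(4,1)= @(3,2)–%(3,3)≠ @(3,2)–%(4,2)≠ @(3,2)–%(4,3)≠ @(3,2)–%(4,1)≠ %(3,3)–%(4,3)= %(3,3)–%(4,2)=  → 4/7 unlike.
Row 4: %(4,1)–%(4,2)= %(4,1)–%(5,1)= %(4,1)–%(5,2)= %(4,2)–%(4,3)= %(4,2)–%(5,2)= %(4,2)–%(5,3)= %(4,2)–%(5,1)= %(4,3)–%(5,3)= %(4,3)–@(5,4)≠ %(4,3)–%(5,2)=  → 1/10 unlike.
Row 5: %(5,1)–%(5,2)= %(5,1)–%(6,2)= %(5,1)–%(6,0)= %(5,2)–%(5,3)= %(5,2)–%(6,2)= %(5,2)–%(6,3)= %(5,3)–@(5,4)≠ %(5,3)–%(6,3)= %(5,3)–%(6,4)= %(5,3)–%(6,2)= @(5,4)–@(5,5)= @(5,4)–%(6,4)≠ @(5,4)–%(6,3)≠ @(5,5)–%(6,4)≠  → 4/14 unlike.
Row 6: %(6,2)–%(6,3)= %(6,3)–%(6,4)=  → 0/2 unlike.
Total adjacent occupied pairs: 62; unlike-type pairs: 21.

21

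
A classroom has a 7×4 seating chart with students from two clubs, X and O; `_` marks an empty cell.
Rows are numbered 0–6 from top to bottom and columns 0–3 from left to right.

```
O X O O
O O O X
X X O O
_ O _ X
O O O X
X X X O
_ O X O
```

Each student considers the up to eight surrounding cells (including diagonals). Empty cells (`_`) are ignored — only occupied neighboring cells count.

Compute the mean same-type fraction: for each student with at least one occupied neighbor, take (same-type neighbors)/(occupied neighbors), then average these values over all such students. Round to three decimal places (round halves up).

0.404

Row 0: (0,0)O 2/3 · (0,1)X 0/5 · (0,2)O 3/5 · (0,3)O 2/3
Row 1: (1,0)O 2/5 · (1,1)O 5/8 · (1,2)O 5/8 · (1,3)X 0/5
Row 2: (2,0)X 1/4 · (2,1)X 1/6 · (2,2)O 4/7 · (2,3)O 2/4
Row 3: (3,1)O 4/6 · (3,3)X 1/4
Row 4: (4,0)O 2/4 · (4,1)O 3/6 · (4,2)O 3/7 · (4,3)X 2/4
Row 5: (5,0)X 1/4 · (5,1)X 3/7 · (5,2)X 3/8 · (5,3)O 2/5
Row 6: (6,1)O 0/4 · (6,2)X 2/5 · (6,3)O 1/3
Sum over 25 students: 2/3 + 0/5 + 3/5 + 2/3 + 2/5 + 5/8 + 5/8 + 0/5 + 1/4 + 1/6 + 4/7 + 2/4 + 4/6 + 1/4 + 2/4 + 3/6 + 3/7 + 2/4 + 1/4 + 3/7 + 3/8 + 2/5 + 0/4 + 2/5 + 1/3 = 2829/280; mean = 2829/280 ÷ 25 = 2829/7000 = 0.404142… → 0.404.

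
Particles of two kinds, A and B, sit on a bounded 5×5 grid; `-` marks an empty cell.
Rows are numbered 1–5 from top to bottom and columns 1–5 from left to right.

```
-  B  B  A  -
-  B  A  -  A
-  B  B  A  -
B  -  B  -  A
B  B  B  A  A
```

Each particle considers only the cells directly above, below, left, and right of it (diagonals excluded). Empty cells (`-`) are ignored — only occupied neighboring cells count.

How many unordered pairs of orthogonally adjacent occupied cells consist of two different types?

6

Scan each occupied cell's neighbors to the right and below so each pair is counted once.
From row 1: 2 unlike of 4 pairs (running 2/4).
From row 2: 2 unlike of 3 pairs (running 4/7).
From row 3: 1 unlike of 3 pairs (running 5/10).
From row 4: 0 unlike of 3 pairs (running 5/13).
From row 5: 1 unlike of 4 pairs (running 6/17).
Total adjacent occupied pairs: 17; unlike-type pairs: 6.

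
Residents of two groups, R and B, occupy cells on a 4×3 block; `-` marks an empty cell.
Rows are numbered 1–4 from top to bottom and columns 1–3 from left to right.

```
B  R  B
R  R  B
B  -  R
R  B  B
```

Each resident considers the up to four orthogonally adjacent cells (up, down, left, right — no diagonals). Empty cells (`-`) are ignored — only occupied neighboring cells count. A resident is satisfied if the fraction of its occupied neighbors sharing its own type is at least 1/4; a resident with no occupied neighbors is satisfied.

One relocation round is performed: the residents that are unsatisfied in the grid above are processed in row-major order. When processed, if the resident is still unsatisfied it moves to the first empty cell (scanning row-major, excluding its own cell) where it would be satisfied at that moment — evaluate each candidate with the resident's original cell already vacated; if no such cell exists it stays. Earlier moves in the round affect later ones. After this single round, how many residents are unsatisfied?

Initially unsatisfied (in order): (1,1), (3,1), (3,3), (4,1).
  (1,1) → (3,2).
  (3,1): now satisfied by earlier moves; stays.
  (3,3) → (1,1).
  (4,1): no empty cell satisfies it; stays.
Resulting grid:
R R B
R R B
B B -
R B B
Unsatisfied now: (4,1).

1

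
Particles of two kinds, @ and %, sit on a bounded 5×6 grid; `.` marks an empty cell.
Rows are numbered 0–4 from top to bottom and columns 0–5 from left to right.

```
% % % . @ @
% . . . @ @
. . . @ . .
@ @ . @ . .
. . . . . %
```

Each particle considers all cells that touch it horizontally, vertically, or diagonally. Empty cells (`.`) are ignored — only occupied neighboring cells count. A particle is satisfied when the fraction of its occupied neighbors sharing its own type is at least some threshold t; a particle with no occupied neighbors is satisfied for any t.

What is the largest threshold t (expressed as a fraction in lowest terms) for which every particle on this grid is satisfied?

1/1

(0,0)% 2/2
(0,1)% 3/3
(0,2)% 1/1
(0,4)@ 3/3
(0,5)@ 3/3
(1,0)% 2/2
(1,4)@ 4/4
(1,5)@ 3/3
(2,3)@ 2/2
(3,0)@ 1/1
(3,1)@ 1/1
(3,3)@ 1/1
(4,5)% — no occupied neighbors
The smallest same-type fraction is 2/2 at (0,0), which reduces to 1/1. Any threshold above that leaves this particle unsatisfied.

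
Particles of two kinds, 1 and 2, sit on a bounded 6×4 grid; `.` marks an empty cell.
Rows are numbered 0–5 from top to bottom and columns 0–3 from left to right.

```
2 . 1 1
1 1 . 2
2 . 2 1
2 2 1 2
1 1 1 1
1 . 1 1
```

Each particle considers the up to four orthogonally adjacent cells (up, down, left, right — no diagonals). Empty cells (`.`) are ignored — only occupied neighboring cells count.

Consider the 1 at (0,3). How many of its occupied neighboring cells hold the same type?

Occupied neighbors of (0,3): (1,3)=2, (0,2)=1.
Same type (1): 1 of 2.

1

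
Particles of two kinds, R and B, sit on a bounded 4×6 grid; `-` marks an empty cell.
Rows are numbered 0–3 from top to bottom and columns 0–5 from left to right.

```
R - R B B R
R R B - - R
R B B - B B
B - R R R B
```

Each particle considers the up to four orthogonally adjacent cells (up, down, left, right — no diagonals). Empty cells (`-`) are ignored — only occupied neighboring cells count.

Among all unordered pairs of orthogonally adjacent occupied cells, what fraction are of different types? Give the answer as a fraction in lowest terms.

Scan each occupied cell's neighbors to the right and below so each pair is counted once.
From row 0: 3 unlike of 6 pairs (running 3/6).
From row 1: 3 unlike of 6 pairs (running 6/12).
From row 2: 4 unlike of 7 pairs (running 10/19).
From row 3: 1 unlike of 3 pairs (running 11/22).
Total adjacent occupied pairs: 22; unlike-type pairs: 11.
11/22 reduces to 1/2.

1/2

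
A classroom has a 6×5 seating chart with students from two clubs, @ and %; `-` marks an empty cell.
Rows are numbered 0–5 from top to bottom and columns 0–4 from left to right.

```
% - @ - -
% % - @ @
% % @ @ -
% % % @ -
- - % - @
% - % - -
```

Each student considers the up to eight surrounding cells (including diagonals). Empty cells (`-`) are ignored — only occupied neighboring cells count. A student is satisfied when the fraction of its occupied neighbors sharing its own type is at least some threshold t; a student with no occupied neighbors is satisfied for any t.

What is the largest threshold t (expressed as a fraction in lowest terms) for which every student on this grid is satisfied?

3/7

(0,0)% 2/2
(0,2)@ 1/2
(1,0)% 4/4
(1,1)% 4/6
(1,3)@ 4/4
(1,4)@ 2/2
(2,0)% 5/5
(2,1)% 6/7
(2,2)@ 3/7
(2,3)@ 4/5
(3,0)% 3/3
(3,1)% 5/6
(3,2)% 3/6
(3,3)@ 3/5
(4,2)% 3/4
(4,4)@ 1/1
(5,0)% — no occupied neighbors
(5,2)% 1/1
The smallest same-type fraction is 3/7 at (2,2), which reduces to 3/7. Any threshold above that leaves this student unsatisfied.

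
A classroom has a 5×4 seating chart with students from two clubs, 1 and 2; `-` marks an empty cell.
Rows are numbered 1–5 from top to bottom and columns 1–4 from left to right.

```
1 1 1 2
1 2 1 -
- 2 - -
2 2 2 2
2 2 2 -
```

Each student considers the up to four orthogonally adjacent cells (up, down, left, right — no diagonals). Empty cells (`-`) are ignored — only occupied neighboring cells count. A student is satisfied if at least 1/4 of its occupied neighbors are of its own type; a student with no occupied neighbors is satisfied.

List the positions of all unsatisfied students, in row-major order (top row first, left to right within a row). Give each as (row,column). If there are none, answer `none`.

Row 1: (1,1)1 2/2 satisfied · (1,2)1 2/3 satisfied · (1,3)1 2/3 satisfied · (1,4)2 0/1 not
Row 2: (2,1)1 1/2 satisfied · (2,2)2 1/4 satisfied · (2,3)1 1/2 satisfied
Row 3: (3,2)2 2/2 satisfied
Row 4: (4,1)2 2/2 satisfied · (4,2)2 4/4 satisfied · (4,3)2 3/3 satisfied · (4,4)2 1/1 satisfied
Row 5: (5,1)2 2/2 satisfied · (5,2)2 3/3 satisfied · (5,3)2 2/2 satisfied

(1,4)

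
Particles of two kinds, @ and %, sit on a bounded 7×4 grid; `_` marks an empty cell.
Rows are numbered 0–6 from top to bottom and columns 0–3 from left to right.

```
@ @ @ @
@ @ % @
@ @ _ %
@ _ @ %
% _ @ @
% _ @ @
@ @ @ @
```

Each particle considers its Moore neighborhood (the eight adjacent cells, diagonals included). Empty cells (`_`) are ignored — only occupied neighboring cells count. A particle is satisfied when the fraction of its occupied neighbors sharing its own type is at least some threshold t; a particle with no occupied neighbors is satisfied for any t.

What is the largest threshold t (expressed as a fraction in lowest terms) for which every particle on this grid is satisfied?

1/7

(0,0)@ 3/3
(0,1)@ 4/5
(0,2)@ 4/5
(0,3)@ 2/3
(1,0)@ 5/5
(1,1)@ 6/7
(1,2)% 1/7
(1,3)@ 2/4
(2,0)@ 4/4
(2,1)@ 5/6
(2,3)% 2/4
(3,0)@ 2/3
(3,2)@ 3/5
(3,3)% 1/4
(4,0)% 1/2
(4,2)@ 4/5
(4,3)@ 4/5
(5,0)% 1/3
(5,2)@ 6/6
(5,3)@ 5/5
(6,0)@ 1/2
(6,1)@ 3/4
(6,2)@ 4/4
(6,3)@ 3/3
The smallest same-type fraction is 1/7 at (1,2), which reduces to 1/7. Any threshold above that leaves this particle unsatisfied.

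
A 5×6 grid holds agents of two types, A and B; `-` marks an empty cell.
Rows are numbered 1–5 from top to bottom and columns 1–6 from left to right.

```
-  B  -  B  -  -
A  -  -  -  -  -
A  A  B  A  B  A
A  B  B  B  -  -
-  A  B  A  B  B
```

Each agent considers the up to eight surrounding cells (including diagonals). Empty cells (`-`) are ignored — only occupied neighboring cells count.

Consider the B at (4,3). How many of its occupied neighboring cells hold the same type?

4

Occupied neighbors of (4,3): (3,2)=A, (3,3)=B, (3,4)=A, (4,2)=B, (4,4)=B, (5,2)=A, (5,3)=B, (5,4)=A.
Same type (B): 4 of 8.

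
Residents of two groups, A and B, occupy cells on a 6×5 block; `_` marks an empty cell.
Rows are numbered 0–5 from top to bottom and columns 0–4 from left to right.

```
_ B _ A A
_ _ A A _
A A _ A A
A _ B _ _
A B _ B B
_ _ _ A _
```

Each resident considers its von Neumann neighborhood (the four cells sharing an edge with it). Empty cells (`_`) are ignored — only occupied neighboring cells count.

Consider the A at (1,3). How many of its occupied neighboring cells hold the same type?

Occupied neighbors of (1,3): (0,3)=A, (2,3)=A, (1,2)=A.
Same type (A): 3 of 3.

3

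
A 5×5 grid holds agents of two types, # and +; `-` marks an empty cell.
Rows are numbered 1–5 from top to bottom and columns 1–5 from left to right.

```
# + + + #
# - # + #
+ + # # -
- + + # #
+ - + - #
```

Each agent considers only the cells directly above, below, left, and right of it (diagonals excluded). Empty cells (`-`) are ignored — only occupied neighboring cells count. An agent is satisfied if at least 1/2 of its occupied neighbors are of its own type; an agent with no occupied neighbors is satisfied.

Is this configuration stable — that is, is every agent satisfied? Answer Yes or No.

No

Row 1: (1,1)# 1/2 satisfied · (1,2)+ 1/2 satisfied · (1,3)+ 2/3 satisfied · (1,4)+ 2/3 satisfied · (1,5)# 1/2 satisfied
Row 2: (2,1)# 1/2 satisfied · (2,3)# 1/3 not · (2,4)+ 1/4 not · (2,5)# 1/2 satisfied
Row 3: (3,1)+ 1/2 satisfied · (3,2)+ 2/3 satisfied · (3,3)# 2/4 satisfied · (3,4)# 2/3 satisfied
Row 4: (4,2)+ 2/2 satisfied · (4,3)+ 2/4 satisfied · (4,4)# 2/3 satisfied · (4,5)# 2/2 satisfied
Row 5: (5,1)+ 0/0 satisfied · (5,3)+ 1/1 satisfied · (5,5)# 1/1 satisfied
For instance (2,3) has only 1/3 same-type neighbors, below 1/2.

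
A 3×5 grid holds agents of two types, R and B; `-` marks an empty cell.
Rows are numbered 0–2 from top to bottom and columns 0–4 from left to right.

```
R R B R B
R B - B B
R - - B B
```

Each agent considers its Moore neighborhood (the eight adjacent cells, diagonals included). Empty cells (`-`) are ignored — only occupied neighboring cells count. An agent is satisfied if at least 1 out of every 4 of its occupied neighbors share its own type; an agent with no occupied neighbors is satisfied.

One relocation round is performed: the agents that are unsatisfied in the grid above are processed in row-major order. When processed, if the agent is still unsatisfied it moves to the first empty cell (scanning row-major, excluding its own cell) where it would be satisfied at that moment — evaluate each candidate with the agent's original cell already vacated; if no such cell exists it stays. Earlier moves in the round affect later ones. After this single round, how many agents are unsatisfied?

Initially unsatisfied (in order): (0,3), (1,1).
  (0,3) → (2,1).
  (1,1) → (0,3).
Resulting grid:
R R B B B
R - - B B
R R - B B
All satisfied now.

0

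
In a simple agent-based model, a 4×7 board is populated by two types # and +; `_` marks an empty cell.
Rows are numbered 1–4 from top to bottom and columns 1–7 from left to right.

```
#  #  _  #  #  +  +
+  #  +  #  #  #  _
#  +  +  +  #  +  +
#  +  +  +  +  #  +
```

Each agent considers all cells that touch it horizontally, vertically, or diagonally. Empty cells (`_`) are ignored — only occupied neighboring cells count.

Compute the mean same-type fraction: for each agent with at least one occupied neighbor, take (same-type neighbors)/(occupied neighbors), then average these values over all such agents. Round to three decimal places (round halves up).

Row 1: (1,1)# 2/3 · (1,2)# 2/4 · (1,4)# 3/4 · (1,5)# 4/5 · (1,6)+ 1/4 · (1,7)+ 1/2
Row 2: (2,1)+ 1/5 · (2,2)# 3/7 · (2,3)+ 3/7 · (2,4)# 4/7 · (2,5)# 5/8 · (2,6)# 3/7
Row 3: (3,1)# 2/5 · (3,2)+ 5/8 · (3,3)+ 6/8 · (3,4)+ 5/8 · (3,5)# 4/8 · (3,6)+ 3/7 · (3,7)+ 2/4
Row 4: (4,1)# 1/3 · (4,2)+ 3/5 · (4,3)+ 5/5 · (4,4)+ 4/5 · (4,5)+ 3/5 · (4,6)# 1/5 · (4,7)+ 2/3
Sum over 26 agents: 2/3 + 2/4 + 3/4 + 4/5 + 1/4 + 1/2 + 1/5 + 3/7 + 3/7 + 4/7 + 5/8 + 3/7 + 2/5 + 5/8 + 6/8 + 5/8 + 4/8 + 3/7 + 2/4 + 1/3 + 3/5 + 5/5 + 4/5 + 3/5 + 1/5 + 2/3 = 11909/840; mean = 11909/840 ÷ 26 = 11909/21840 = 0.545283… → 0.545.

0.545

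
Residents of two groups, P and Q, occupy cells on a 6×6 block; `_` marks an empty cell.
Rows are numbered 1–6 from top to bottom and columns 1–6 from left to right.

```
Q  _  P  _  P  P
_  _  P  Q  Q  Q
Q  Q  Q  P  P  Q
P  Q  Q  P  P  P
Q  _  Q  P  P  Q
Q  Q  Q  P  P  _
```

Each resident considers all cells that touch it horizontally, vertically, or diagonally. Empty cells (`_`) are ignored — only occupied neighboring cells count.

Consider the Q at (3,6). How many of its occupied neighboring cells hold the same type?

2

Occupied neighbors of (3,6): (2,5)=Q, (2,6)=Q, (3,5)=P, (4,5)=P, (4,6)=P.
Same type (Q): 2 of 5.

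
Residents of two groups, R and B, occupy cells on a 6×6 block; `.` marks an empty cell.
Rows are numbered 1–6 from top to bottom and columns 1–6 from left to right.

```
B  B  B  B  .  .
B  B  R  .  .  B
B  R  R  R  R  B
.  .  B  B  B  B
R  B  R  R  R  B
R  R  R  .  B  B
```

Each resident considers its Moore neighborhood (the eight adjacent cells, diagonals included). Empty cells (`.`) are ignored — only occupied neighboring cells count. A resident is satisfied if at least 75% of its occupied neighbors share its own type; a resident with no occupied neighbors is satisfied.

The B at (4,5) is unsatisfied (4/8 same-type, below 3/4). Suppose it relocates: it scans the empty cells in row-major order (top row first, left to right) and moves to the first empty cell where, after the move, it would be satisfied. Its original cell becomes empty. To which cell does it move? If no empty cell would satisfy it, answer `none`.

Vacating (4,5). Empty cells in order:
  (1,5): 2/2 same-type → satisfied — stop here.

(1,5)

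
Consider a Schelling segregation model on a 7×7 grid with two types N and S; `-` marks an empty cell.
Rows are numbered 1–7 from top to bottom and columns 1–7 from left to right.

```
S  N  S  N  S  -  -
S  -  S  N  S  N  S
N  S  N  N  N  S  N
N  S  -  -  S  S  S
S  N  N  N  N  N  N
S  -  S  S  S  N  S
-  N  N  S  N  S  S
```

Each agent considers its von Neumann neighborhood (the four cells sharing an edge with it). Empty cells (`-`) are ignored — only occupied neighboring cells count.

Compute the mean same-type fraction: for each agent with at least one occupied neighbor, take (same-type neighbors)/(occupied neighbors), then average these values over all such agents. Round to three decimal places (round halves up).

0.413

Row 1: (1,1)S 1/2 · (1,2)N 0/2 · (1,3)S 1/3 · (1,4)N 1/3 · (1,5)S 1/2
Row 2: (2,1)S 1/2 · (2,3)S 1/3 · (2,4)N 2/4 · (2,5)S 1/4 · (2,6)N 0/3 · (2,7)S 0/2
Row 3: (3,1)N 1/3 · (3,2)S 1/3 · (3,3)N 1/3 · (3,4)N 3/3 · (3,5)N 1/4 · (3,6)S 1/4 · (3,7)N 0/3
Row 4: (4,1)N 1/3 · (4,2)S 1/3 · (4,5)S 1/3 · (4,6)S 3/4 · (4,7)S 1/3
Row 5: (5,1)S 1/3 · (5,2)N 1/3 · (5,3)N 2/3 · (5,4)N 2/3 · (5,5)N 2/4 · (5,6)N 3/4 · (5,7)N 1/3
Row 6: (6,1)S 1/1 · (6,3)S 1/3 · (6,4)S 3/4 · (6,5)S 1/4 · (6,6)N 1/4 · (6,7)S 1/3
Row 7: (7,2)N 1/1 · (7,3)N 1/3 · (7,4)S 1/3 · (7,5)N 0/3 · (7,6)S 1/3 · (7,7)S 2/2
Sum over 42 agents: 1/2 + 0/2 + 1/3 + 1/3 + 1/2 + 1/2 + 1/3 + 2/4 + 1/4 + 0/3 + 0/2 + 1/3 + 1/3 + 1/3 + 3/3 + 1/4 + 1/4 + 0/3 + 1/3 + 1/3 + 1/3 + 3/4 + 1/3 + 1/3 + 1/3 + 2/3 + 2/3 + 2/4 + 3/4 + 1/3 + 1/1 + 1/3 + 3/4 + 1/4 + 1/4 + 1/3 + 1/1 + 1/3 + 1/3 + 0/3 + 1/3 + 2/2 = 52/3; mean = 52/3 ÷ 42 = 26/63 = 0.412698… → 0.413.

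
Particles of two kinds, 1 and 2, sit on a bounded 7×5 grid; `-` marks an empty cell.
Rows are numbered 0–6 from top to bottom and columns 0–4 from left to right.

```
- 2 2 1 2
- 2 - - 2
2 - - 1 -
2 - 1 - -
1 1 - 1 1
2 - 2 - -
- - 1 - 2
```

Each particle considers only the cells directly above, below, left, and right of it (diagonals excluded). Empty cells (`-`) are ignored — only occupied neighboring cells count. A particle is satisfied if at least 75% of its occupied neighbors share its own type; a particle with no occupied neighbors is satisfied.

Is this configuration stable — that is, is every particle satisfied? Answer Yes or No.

Row 0: (0,1)2 2/2 ok · (0,2)2 1/2 unhappy · (0,3)1 0/2 unhappy · (0,4)2 1/2 unhappy
Row 1: (1,1)2 1/1 ok · (1,4)2 1/1 ok
Row 2: (2,0)2 1/1 ok · (2,3)1 0/0 ok
Row 3: (3,0)2 1/2 unhappy · (3,2)1 0/0 ok
Row 4: (4,0)1 1/3 unhappy · (4,1)1 1/1 ok · (4,3)1 1/1 ok · (4,4)1 1/1 ok
Row 5: (5,0)2 0/1 unhappy · (5,2)2 0/1 unhappy
Row 6: (6,2)1 0/1 unhappy · (6,4)2 0/0 ok
For instance (0,2) has only 1/2 same-type neighbors, below 3/4.

No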